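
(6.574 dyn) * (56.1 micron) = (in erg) 0.03688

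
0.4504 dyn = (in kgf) 4.593e-07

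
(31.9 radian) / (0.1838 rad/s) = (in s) 173.6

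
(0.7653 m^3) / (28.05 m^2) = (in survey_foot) 0.08951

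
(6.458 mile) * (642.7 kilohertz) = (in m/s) 6.68e+09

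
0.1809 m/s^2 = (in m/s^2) 0.1809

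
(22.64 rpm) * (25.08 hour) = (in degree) 1.226e+07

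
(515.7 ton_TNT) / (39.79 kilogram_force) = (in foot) 1.814e+10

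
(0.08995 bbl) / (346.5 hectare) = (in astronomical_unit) 2.759e-20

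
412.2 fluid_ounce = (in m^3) 0.01219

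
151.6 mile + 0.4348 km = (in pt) 6.928e+08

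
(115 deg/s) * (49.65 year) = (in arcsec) 6.482e+14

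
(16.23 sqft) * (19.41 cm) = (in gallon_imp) 64.38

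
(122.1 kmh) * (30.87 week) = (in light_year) 6.693e-08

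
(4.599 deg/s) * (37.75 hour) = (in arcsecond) 2.25e+09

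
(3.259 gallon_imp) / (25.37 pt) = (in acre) 0.0004091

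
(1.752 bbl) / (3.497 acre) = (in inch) 0.0007749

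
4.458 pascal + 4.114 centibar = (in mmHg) 30.89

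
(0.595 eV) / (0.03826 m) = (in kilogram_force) 2.541e-19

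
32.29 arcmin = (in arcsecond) 1937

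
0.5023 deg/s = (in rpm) 0.08372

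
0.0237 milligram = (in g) 2.37e-05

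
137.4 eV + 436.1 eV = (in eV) 573.5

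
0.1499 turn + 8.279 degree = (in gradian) 69.16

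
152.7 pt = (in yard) 0.05891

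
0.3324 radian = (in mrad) 332.4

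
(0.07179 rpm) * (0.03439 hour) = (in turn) 0.1481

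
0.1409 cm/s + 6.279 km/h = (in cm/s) 174.6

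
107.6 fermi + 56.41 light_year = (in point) 1.513e+21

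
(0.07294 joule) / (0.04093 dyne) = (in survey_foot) 5.847e+05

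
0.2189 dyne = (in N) 2.189e-06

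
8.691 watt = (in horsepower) 0.01165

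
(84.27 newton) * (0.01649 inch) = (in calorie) 0.008436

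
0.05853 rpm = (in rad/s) 0.006129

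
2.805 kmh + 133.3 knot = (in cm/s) 6935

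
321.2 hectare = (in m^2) 3.212e+06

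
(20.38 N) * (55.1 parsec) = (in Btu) 3.284e+16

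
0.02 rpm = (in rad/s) 0.002094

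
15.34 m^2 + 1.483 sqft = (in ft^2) 166.6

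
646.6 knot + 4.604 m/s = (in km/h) 1214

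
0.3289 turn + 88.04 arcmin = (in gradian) 133.2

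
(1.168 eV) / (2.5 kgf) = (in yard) 8.347e-21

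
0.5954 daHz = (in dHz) 59.54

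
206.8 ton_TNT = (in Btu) 8.201e+08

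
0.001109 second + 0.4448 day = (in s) 3.843e+04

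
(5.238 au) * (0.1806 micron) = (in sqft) 1.523e+06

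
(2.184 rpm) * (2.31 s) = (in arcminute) 1816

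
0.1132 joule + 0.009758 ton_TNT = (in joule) 4.083e+07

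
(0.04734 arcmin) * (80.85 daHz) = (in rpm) 0.1063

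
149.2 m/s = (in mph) 333.8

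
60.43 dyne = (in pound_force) 0.0001359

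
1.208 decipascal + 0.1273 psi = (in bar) 0.008778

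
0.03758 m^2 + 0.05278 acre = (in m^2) 213.6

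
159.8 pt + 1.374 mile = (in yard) 2418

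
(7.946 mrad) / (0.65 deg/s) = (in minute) 0.01167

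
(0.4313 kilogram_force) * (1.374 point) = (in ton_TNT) 4.9e-13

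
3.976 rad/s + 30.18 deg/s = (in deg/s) 258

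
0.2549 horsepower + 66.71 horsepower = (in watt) 4.994e+04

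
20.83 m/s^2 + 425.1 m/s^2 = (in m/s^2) 445.9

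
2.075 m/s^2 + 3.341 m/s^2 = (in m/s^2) 5.416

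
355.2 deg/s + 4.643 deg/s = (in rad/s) 6.28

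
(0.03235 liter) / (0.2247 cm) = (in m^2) 0.0144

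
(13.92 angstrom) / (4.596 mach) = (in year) 2.821e-20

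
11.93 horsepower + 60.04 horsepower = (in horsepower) 71.97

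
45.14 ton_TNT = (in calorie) 4.514e+10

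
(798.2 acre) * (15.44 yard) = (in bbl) 2.868e+08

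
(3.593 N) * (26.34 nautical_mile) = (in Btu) 166.1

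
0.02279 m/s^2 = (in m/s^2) 0.02279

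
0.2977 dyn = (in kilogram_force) 3.036e-07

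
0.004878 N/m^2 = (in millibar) 4.878e-05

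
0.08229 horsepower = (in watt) 61.36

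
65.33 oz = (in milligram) 1.852e+06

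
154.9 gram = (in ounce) 5.464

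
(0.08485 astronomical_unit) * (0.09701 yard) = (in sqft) 1.212e+10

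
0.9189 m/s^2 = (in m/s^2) 0.9189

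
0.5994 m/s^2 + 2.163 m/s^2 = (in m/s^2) 2.762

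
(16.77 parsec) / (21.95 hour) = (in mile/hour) 1.465e+13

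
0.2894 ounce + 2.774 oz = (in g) 86.85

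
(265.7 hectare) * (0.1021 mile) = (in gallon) 1.153e+11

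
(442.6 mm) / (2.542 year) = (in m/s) 5.521e-09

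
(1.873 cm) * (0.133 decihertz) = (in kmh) 0.0008968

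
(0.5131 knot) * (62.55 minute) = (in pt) 2.808e+06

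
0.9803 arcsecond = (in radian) 4.753e-06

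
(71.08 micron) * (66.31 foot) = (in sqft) 0.01546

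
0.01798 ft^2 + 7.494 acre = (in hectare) 3.033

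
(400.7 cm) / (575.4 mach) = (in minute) 3.409e-07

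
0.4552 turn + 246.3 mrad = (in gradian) 197.8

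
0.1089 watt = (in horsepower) 0.000146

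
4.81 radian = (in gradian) 306.2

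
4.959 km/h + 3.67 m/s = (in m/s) 5.047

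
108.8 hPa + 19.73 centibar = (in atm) 0.3021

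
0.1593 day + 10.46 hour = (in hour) 14.28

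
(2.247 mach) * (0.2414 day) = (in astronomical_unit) 0.0001067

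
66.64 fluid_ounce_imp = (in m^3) 0.001893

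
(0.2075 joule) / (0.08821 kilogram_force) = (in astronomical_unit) 1.603e-12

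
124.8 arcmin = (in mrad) 36.3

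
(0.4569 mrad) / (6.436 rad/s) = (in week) 1.174e-10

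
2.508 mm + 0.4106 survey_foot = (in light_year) 1.349e-17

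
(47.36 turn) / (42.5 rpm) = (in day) 0.0007739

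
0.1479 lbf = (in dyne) 6.579e+04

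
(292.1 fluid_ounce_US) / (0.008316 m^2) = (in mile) 0.0006455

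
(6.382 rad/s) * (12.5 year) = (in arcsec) 5.189e+14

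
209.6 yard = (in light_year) 2.026e-14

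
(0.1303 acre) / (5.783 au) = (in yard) 6.666e-10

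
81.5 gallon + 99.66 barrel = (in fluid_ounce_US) 5.462e+05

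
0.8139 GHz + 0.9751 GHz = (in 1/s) 1.789e+09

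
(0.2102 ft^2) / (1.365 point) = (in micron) 4.055e+07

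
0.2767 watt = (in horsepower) 0.0003711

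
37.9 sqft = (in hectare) 0.0003521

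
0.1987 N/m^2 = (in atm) 1.961e-06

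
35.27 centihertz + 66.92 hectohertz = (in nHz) 6.692e+12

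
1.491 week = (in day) 10.44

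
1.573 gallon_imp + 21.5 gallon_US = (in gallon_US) 23.39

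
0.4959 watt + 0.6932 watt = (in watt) 1.189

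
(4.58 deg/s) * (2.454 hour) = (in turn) 112.4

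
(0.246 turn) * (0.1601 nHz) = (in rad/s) 2.475e-10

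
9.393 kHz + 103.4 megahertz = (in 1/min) 6.205e+09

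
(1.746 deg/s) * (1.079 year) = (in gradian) 6.601e+07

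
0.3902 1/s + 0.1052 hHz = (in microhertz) 1.091e+07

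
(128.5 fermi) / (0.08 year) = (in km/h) 1.834e-19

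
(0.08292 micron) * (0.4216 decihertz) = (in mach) 1.027e-11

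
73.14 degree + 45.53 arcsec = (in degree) 73.15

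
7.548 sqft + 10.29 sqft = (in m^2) 1.657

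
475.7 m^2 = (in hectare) 0.04757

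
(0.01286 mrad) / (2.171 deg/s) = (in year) 1.076e-11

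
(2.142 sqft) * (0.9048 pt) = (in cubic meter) 6.352e-05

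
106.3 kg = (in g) 1.063e+05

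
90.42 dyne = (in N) 0.0009042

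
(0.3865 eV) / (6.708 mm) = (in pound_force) 2.075e-18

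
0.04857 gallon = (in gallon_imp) 0.04044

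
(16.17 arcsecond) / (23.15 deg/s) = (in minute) 3.234e-06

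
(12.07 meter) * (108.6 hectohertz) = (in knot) 2.548e+05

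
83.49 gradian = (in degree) 75.14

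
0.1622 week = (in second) 9.81e+04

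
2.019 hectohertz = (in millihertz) 2.019e+05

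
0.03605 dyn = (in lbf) 8.104e-08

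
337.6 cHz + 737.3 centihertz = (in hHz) 0.1075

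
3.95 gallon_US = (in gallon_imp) 3.289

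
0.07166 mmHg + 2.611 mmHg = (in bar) 0.003577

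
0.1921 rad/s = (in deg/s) 11.01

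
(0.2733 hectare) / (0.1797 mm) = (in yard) 1.663e+07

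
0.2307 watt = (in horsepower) 0.0003094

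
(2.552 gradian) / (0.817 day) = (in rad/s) 5.679e-07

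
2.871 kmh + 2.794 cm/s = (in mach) 0.002424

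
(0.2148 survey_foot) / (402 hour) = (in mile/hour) 1.012e-07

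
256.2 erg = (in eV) 1.599e+14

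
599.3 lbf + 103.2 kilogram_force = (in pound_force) 826.8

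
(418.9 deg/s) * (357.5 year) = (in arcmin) 2.834e+14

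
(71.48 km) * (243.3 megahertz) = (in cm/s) 1.739e+15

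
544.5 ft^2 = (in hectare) 0.005059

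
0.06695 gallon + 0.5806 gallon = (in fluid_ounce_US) 82.89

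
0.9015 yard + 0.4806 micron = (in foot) 2.705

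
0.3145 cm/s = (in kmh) 0.01132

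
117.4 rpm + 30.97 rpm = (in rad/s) 15.54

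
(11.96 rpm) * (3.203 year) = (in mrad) 1.265e+11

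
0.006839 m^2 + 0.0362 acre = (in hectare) 0.01465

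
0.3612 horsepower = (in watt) 269.3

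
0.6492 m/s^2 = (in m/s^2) 0.6492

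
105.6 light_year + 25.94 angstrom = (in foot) 3.278e+18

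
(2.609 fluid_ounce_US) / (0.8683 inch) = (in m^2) 0.003498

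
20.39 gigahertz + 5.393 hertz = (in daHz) 2.039e+09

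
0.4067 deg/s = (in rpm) 0.06778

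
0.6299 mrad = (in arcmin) 2.165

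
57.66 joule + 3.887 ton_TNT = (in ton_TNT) 3.887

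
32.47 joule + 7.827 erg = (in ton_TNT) 7.761e-09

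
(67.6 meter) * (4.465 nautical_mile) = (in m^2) 5.59e+05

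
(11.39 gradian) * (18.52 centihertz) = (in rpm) 0.3164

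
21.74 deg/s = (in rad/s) 0.3794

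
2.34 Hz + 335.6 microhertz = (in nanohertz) 2.34e+09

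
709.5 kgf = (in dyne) 6.958e+08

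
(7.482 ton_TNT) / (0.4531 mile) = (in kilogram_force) 4.378e+06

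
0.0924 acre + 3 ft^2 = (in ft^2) 4028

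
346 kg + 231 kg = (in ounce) 2.035e+04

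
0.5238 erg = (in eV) 3.269e+11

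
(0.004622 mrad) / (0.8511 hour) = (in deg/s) 8.643e-08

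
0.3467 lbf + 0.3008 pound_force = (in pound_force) 0.6475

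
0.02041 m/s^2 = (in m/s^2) 0.02041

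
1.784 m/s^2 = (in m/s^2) 1.784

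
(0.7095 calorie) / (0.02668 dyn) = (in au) 7.438e-05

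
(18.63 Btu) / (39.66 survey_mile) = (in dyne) 3.08e+04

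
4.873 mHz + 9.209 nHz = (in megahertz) 4.873e-09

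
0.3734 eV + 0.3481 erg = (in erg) 0.3481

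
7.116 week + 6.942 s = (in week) 7.116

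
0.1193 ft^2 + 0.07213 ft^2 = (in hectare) 1.778e-06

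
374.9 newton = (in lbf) 84.28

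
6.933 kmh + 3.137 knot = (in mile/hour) 7.918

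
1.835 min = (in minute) 1.835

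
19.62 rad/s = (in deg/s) 1124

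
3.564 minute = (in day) 0.002475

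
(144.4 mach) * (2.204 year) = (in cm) 3.417e+14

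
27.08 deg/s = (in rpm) 4.513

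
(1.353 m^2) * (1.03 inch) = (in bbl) 0.2226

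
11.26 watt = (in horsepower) 0.0151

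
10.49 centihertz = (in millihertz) 104.9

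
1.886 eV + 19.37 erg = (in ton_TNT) 4.63e-16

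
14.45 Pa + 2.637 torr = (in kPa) 0.366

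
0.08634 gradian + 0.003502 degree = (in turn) 0.0002256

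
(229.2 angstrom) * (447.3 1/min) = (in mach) 5.018e-10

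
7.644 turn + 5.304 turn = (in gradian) 5179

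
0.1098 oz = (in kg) 0.003113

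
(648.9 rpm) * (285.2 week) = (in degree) 6.716e+11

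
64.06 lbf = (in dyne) 2.85e+07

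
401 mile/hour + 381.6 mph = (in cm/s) 3.499e+04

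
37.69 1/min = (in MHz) 6.282e-07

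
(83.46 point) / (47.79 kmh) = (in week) 3.667e-09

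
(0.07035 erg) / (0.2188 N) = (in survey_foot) 1.055e-07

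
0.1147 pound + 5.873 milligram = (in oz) 1.835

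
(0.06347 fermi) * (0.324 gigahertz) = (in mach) 6.039e-11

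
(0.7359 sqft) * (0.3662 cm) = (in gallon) 0.06614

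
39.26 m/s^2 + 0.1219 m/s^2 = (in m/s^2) 39.38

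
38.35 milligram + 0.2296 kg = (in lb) 0.5063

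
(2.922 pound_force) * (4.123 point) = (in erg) 1.891e+05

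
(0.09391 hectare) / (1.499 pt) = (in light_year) 1.877e-10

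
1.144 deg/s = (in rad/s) 0.01997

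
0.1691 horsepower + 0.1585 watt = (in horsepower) 0.1693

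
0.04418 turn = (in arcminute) 954.3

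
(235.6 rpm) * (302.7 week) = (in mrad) 4.517e+12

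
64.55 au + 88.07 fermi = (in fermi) 9.657e+27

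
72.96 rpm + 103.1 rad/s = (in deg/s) 6345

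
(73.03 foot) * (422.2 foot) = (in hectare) 0.2865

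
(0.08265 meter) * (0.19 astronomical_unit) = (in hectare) 2.349e+05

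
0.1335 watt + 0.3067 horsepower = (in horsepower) 0.3069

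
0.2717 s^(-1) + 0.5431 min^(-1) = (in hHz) 0.002808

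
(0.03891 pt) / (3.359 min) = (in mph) 1.524e-07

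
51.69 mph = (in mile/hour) 51.69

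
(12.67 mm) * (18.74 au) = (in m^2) 3.552e+10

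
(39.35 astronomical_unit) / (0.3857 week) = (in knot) 4.905e+07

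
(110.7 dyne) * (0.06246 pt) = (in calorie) 5.83e-09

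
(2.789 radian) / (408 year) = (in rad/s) 2.168e-10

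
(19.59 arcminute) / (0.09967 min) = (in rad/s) 0.0009529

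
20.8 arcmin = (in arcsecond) 1248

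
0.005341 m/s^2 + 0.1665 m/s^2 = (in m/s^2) 0.1718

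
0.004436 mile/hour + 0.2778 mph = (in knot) 0.2453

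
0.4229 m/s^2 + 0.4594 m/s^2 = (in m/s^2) 0.8823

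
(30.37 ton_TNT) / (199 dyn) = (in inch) 2.514e+15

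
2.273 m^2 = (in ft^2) 24.47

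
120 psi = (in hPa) 8274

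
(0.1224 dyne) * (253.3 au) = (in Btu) 4.396e+04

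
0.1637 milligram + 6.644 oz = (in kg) 0.1884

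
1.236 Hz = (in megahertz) 1.236e-06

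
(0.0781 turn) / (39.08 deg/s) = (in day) 8.327e-06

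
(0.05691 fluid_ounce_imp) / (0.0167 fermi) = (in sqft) 1.042e+12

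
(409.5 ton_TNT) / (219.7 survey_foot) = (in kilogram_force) 2.609e+09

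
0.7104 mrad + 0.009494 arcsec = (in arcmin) 2.442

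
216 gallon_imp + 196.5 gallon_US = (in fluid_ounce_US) 5.836e+04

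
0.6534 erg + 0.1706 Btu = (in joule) 180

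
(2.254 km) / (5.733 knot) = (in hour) 0.2123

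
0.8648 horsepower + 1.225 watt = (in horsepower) 0.8664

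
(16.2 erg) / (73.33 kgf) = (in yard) 2.464e-09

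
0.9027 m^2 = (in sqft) 9.717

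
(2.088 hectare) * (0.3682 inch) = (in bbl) 1228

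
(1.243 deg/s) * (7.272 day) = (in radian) 1.363e+04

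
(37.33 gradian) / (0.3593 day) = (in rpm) 0.0001804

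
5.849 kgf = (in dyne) 5.736e+06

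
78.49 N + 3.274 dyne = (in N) 78.49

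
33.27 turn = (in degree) 1.198e+04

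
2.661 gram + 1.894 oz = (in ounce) 1.988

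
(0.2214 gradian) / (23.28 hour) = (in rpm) 3.963e-07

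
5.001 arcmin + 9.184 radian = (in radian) 9.185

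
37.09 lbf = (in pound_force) 37.09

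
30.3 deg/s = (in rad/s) 0.5288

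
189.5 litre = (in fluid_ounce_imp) 6669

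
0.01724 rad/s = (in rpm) 0.1646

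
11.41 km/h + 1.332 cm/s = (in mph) 7.12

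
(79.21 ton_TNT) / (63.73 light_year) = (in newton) 5.497e-07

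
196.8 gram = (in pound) 0.4339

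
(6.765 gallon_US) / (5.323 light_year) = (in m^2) 5.085e-19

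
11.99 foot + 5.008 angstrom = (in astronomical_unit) 2.443e-11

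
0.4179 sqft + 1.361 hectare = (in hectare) 1.361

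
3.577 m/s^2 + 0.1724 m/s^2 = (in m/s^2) 3.749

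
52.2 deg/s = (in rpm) 8.7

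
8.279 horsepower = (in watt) 6174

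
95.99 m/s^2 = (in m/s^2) 95.99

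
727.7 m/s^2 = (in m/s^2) 727.7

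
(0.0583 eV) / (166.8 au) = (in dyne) 3.743e-29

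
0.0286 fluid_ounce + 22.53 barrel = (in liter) 3582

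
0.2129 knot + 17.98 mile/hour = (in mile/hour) 18.23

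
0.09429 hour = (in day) 0.003929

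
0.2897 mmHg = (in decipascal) 386.2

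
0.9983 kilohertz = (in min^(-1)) 5.99e+04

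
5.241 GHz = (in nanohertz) 5.241e+18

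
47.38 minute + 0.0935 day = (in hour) 3.034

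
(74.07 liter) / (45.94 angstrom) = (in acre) 3984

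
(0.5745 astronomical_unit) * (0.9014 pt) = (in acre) 6753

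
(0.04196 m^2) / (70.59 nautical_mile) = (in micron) 0.321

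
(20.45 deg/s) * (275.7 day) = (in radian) 8.502e+06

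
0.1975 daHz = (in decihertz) 19.75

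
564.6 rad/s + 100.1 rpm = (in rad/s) 575.1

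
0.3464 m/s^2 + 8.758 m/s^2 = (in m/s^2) 9.104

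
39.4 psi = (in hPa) 2717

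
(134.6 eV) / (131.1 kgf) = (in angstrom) 1.677e-10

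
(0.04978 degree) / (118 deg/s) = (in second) 0.0004219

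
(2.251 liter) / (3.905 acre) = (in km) 1.424e-10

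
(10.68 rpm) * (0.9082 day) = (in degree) 5.028e+06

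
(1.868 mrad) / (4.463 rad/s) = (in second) 0.0004186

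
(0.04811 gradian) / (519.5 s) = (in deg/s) 8.335e-05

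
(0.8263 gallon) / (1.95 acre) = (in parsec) 1.285e-23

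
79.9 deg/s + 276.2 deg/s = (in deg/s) 356.1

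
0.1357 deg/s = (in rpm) 0.02262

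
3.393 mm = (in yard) 0.003711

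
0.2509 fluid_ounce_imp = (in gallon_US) 0.001883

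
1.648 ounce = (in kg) 0.04672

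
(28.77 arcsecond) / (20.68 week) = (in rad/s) 1.115e-11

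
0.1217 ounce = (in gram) 3.45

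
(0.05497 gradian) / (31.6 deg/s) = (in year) 4.964e-11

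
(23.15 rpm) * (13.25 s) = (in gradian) 2045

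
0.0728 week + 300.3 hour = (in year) 0.03568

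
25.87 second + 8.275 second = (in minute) 0.5691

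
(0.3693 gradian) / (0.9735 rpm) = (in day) 6.586e-07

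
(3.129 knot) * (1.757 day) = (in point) 6.927e+08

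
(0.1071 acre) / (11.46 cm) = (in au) 2.528e-08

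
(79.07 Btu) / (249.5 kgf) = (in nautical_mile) 0.01841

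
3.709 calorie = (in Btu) 0.01471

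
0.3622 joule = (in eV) 2.261e+18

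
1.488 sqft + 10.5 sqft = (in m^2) 1.114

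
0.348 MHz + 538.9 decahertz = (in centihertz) 3.534e+07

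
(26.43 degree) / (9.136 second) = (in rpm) 0.4822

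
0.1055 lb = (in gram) 47.85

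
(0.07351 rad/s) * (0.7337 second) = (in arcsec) 1.112e+04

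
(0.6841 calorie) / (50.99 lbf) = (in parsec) 4.09e-19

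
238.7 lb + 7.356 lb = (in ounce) 3937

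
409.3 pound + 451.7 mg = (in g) 1.857e+05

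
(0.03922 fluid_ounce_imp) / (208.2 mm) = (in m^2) 5.352e-06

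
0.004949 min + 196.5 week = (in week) 196.5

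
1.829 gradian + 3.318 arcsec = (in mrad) 28.75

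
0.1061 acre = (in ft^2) 4622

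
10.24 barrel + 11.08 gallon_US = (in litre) 1670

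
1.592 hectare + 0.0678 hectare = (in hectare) 1.66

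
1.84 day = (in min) 2650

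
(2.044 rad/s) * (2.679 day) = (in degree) 2.711e+07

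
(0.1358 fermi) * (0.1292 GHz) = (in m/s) 1.755e-08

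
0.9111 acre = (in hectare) 0.3687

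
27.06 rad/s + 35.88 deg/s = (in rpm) 264.4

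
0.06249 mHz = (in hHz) 6.249e-07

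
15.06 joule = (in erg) 1.506e+08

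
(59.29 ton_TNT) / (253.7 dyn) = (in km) 9.778e+10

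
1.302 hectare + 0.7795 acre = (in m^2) 1.617e+04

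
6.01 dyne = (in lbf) 1.351e-05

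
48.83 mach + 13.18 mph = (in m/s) 1.663e+04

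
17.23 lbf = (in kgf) 7.815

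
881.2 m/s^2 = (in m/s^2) 881.2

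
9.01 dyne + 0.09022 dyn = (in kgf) 9.28e-06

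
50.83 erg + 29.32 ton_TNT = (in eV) 7.657e+29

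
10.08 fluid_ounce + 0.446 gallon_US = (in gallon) 0.5248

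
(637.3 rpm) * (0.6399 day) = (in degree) 2.114e+08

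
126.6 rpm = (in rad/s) 13.26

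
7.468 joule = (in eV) 4.661e+19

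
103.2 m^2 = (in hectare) 0.01032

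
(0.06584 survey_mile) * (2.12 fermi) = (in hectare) 2.246e-17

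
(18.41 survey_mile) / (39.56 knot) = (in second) 1456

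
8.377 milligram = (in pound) 1.847e-05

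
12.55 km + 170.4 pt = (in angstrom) 1.255e+14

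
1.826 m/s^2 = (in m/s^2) 1.826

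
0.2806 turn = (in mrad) 1763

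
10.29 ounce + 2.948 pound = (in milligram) 1.629e+06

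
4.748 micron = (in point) 0.01346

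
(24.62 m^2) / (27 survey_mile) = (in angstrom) 5.666e+06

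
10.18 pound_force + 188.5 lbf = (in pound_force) 198.7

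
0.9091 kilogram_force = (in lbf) 2.004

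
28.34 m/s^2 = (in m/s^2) 28.34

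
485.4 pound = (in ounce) 7766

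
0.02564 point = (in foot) 2.968e-05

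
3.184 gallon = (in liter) 12.05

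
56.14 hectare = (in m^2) 5.614e+05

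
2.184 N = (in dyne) 2.184e+05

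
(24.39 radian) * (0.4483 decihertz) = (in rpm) 10.44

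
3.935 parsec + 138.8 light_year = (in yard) 1.569e+18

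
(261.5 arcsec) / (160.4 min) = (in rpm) 1.258e-06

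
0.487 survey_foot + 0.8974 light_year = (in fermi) 8.49e+30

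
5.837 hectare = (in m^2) 5.837e+04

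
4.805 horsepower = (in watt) 3583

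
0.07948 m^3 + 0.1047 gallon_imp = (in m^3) 0.07996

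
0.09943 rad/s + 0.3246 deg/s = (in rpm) 1.004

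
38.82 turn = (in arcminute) 8.385e+05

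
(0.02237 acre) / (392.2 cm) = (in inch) 908.7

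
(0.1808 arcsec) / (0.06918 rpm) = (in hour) 3.361e-08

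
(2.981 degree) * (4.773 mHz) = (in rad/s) 0.0002483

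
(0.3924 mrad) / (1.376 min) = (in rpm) 4.539e-05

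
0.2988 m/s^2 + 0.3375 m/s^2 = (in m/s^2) 0.6363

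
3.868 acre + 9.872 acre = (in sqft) 5.985e+05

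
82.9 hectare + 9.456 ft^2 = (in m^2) 8.29e+05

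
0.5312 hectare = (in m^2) 5312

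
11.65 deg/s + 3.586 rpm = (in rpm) 5.528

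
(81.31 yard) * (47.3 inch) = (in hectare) 0.008933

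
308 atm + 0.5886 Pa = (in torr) 2.341e+05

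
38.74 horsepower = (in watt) 2.889e+04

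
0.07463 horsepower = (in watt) 55.65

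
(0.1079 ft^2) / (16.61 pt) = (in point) 4849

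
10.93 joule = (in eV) 6.822e+19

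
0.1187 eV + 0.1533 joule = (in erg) 1.533e+06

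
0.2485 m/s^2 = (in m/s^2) 0.2485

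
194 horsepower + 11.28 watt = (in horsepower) 194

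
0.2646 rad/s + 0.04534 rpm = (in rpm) 2.572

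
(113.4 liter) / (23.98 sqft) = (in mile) 3.163e-05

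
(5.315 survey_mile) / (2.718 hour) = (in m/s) 0.8742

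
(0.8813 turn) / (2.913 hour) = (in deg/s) 0.03025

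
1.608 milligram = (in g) 0.001608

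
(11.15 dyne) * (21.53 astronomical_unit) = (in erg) 3.591e+15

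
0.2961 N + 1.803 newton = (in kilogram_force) 0.214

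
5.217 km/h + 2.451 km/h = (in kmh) 7.668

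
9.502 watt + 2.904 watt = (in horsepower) 0.01664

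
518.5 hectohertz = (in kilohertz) 51.85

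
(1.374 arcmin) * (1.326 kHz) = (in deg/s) 30.37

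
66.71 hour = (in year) 0.007615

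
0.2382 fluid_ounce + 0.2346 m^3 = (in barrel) 1.476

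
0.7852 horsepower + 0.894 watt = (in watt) 586.4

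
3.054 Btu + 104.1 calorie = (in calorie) 874.2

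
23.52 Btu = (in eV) 1.549e+23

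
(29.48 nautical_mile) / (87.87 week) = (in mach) 3.017e-06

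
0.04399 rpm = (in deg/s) 0.2639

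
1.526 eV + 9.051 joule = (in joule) 9.051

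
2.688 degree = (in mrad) 46.91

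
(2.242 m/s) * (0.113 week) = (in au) 1.024e-06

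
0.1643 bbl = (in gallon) 6.901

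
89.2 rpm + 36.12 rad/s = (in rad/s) 45.46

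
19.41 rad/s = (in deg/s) 1112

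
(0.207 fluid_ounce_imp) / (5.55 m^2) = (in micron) 1.06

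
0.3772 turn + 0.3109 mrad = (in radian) 2.37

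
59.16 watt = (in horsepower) 0.07933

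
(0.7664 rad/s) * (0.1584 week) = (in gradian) 4.674e+06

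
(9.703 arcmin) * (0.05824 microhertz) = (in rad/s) 1.644e-10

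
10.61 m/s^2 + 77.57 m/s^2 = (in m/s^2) 88.18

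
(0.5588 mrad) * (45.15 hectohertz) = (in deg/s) 144.6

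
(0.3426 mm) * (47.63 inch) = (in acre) 1.024e-07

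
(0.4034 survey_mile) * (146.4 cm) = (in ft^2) 1.023e+04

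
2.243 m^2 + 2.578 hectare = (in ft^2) 2.775e+05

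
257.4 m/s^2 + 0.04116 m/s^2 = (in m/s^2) 257.4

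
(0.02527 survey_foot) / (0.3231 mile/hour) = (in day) 6.172e-07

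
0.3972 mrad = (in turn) 6.322e-05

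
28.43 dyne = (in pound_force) 6.391e-05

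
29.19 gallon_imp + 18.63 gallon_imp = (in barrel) 1.367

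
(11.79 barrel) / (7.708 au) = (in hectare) 1.626e-16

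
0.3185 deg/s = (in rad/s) 0.005559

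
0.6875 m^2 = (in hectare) 6.875e-05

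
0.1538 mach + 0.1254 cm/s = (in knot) 101.8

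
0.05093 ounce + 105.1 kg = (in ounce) 3707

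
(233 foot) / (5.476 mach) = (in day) 4.408e-07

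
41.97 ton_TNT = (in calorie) 4.197e+10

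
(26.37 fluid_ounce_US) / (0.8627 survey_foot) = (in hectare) 2.966e-07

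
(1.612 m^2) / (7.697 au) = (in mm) 1.4e-09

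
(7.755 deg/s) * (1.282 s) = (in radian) 0.1735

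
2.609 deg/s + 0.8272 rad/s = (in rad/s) 0.8727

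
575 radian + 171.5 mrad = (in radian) 575.2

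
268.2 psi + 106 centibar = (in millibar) 1.955e+04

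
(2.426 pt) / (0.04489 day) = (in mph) 4.936e-07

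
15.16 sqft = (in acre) 0.000348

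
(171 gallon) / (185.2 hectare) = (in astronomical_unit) 2.336e-18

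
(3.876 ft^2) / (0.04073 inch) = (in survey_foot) 1142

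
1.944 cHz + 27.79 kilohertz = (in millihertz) 2.779e+07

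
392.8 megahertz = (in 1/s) 3.928e+08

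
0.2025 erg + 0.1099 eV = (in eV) 1.264e+11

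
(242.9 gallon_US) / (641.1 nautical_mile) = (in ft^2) 8.336e-06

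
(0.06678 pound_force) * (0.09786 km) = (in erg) 2.907e+08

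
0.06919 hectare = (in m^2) 691.9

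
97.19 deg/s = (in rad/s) 1.696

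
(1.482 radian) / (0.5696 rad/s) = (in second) 2.602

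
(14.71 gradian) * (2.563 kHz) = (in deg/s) 3.393e+04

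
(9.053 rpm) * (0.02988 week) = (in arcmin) 5.89e+07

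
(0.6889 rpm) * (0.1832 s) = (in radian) 0.01322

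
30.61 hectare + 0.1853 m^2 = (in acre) 75.64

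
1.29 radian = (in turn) 0.2053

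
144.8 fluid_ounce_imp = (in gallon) 1.087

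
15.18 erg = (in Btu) 1.439e-09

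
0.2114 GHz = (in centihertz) 2.114e+10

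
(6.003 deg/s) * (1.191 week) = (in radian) 7.547e+04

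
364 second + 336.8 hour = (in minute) 2.021e+04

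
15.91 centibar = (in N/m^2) 1.591e+04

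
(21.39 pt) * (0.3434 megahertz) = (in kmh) 9329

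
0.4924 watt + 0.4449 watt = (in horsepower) 0.001257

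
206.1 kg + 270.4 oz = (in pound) 471.3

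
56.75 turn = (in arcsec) 7.355e+07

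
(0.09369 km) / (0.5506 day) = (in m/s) 0.001969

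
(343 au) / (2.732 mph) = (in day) 4.863e+08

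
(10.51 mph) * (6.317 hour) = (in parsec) 3.463e-12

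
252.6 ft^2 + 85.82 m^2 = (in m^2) 109.3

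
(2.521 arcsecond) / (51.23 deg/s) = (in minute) 2.278e-07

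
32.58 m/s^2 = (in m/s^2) 32.58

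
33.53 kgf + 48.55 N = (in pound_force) 84.84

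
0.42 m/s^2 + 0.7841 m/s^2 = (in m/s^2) 1.204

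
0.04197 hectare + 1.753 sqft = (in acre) 0.1038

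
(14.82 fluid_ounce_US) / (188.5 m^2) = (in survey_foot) 7.628e-06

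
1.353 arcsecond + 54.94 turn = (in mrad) 3.452e+05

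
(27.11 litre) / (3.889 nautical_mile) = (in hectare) 3.764e-10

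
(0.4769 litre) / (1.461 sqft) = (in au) 2.349e-14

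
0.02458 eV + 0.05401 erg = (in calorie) 1.291e-09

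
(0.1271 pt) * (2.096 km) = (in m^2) 0.09398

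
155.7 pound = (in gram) 7.062e+04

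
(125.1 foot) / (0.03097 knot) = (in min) 39.89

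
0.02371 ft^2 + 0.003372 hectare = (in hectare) 0.003372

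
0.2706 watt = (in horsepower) 0.0003629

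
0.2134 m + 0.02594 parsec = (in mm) 8.004e+17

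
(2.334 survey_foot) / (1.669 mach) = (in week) 2.07e-09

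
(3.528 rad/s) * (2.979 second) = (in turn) 1.673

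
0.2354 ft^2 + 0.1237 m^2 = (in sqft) 1.567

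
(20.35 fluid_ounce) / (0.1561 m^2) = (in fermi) 3.855e+12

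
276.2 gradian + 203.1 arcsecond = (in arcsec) 8.951e+05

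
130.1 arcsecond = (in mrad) 0.6307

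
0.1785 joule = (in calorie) 0.04266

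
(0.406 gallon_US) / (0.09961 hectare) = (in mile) 9.587e-10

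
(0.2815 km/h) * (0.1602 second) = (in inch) 0.4932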